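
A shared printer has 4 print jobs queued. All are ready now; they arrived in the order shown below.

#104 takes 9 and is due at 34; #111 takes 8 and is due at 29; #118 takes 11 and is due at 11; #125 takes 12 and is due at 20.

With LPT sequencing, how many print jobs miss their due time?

LPT (decreasing processing time): #125 #118 #104 #111.
#125: 0→12, due 20, tardiness 0
#118: 12→23, due 11, tardiness 12
#104: 23→32, due 34, tardiness 0
#111: 32→40, due 29, tardiness 11
Late print jobs: 2.

2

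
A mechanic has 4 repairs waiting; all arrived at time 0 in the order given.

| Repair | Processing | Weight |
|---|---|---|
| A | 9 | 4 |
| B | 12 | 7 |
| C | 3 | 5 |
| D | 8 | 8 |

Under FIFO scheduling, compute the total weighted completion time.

559

FIFO (arrival order): A B C D.
A: finishes 9, weight 4, w·C = 36
B: finishes 21, weight 7, w·C = 147
C: finishes 24, weight 5, w·C = 120
D: finishes 32, weight 8, w·C = 256
Sum = 36+147+120+256 = 559.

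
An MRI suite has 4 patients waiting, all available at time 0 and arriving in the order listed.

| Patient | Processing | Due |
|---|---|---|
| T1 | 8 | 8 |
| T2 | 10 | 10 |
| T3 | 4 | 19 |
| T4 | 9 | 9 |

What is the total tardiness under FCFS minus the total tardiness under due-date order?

FIFO (arrival order): T1 T2 T3 T4.
T1: 0→8, due 8, tardiness 0
T2: 8→18, due 10, tardiness 8
T3: 18→22, due 19, tardiness 3
T4: 22→31, due 9, tardiness 22
Sum = 0+8+3+22 = 33.
EDD (increasing due date): T1 T4 T2 T3.
T1: 0→8, due 8, tardiness 0
T4: 8→17, due 9, tardiness 8
T2: 17→27, due 10, tardiness 17
T3: 27→31, due 19, tardiness 12
Sum = 0+8+17+12 = 37.
Difference = 33 − 37 = -4.

-4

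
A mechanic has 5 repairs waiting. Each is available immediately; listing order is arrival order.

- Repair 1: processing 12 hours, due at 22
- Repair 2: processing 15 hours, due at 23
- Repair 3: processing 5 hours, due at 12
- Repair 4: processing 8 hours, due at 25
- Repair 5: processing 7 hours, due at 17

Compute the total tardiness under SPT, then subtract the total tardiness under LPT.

SPT (increasing processing time): Repair 3 Repair 5 Repair 4 Repair 1 Repair 2.
Repair 3: 0→5, due 12, tardiness 0
Repair 5: 5→12, due 17, tardiness 0
Repair 4: 12→20, due 25, tardiness 0
Repair 1: 20→32, due 22, tardiness 10
Repair 2: 32→47, due 23, tardiness 24
Sum = 0+0+0+10+24 = 34.
LPT (decreasing processing time): Repair 2 Repair 1 Repair 4 Repair 5 Repair 3.
Repair 2: 0→15, due 23, tardiness 0
Repair 1: 15→27, due 22, tardiness 5
Repair 4: 27→35, due 25, tardiness 10
Repair 5: 35→42, due 17, tardiness 25
Repair 3: 42→47, due 12, tardiness 35
Sum = 0+5+10+25+35 = 75.
Difference = 34 − 75 = -41.

-41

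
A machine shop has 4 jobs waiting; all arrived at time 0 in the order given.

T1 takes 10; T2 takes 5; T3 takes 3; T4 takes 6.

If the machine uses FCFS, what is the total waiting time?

43

FIFO (arrival order): T1 T2 T3 T4.
T1: waits 0, runs 0→10
T2: waits 10, runs 10→15
T3: waits 15, runs 15→18
T4: waits 18, runs 18→24
Sum = 0+10+15+18 = 43.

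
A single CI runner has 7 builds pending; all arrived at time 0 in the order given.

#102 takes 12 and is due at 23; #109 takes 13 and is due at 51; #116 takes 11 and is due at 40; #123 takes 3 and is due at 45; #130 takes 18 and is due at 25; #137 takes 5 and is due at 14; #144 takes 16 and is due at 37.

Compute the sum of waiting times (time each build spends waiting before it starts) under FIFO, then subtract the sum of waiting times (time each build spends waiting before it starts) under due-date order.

FIFO (arrival order): #102 #109 #116 #123 #130 #137 #144.
#102: waits 0, runs 0→12
#109: waits 12, runs 12→25
#116: waits 25, runs 25→36
#123: waits 36, runs 36→39
#130: waits 39, runs 39→57
#137: waits 57, runs 57→62
#144: waits 62, runs 62→78
Sum = 0+12+25+36+39+57+62 = 231.
EDD (increasing due date): #137 #102 #130 #144 #116 #123 #109.
#137: waits 0, runs 0→5
#102: waits 5, runs 5→17
#130: waits 17, runs 17→35
#144: waits 35, runs 35→51
#116: waits 51, runs 51→62
#123: waits 62, runs 62→65
#109: waits 65, runs 65→78
Sum = 0+5+17+35+51+62+65 = 235.
Difference = 231 − 235 = -4.

-4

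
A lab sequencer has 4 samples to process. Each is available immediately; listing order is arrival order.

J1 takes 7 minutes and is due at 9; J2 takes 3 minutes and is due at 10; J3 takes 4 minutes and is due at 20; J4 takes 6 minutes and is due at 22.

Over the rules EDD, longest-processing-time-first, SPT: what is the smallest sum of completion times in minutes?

43

EDD (increasing due date): J1 J2 J3 J4.
J1: 0→7
J2: 7→10
J3: 10→14
J4: 14→20
Sum = 7+10+14+20 = 51.
LPT (decreasing processing time): J1 J4 J3 J2.
J1: 0→7
J4: 7→13
J3: 13→17
J2: 17→20
Sum = 7+13+17+20 = 57.
SPT (increasing processing time): J2 J3 J4 J1.
J2: 0→3
J3: 3→7
J4: 7→13
J1: 13→20
Sum = 3+7+13+20 = 43.
EDD 51, LPT 57, SPT 43 → minimum 43.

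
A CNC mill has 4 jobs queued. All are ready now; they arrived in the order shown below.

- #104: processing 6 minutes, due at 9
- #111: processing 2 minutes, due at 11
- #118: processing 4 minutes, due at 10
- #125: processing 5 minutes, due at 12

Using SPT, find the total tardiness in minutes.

8

SPT (increasing processing time): #111 #118 #125 #104.
#111: 0→2, due 11, tardiness 0
#118: 2→6, due 10, tardiness 0
#125: 6→11, due 12, tardiness 0
#104: 11→17, due 9, tardiness 8
Sum = 0+0+0+8 = 8.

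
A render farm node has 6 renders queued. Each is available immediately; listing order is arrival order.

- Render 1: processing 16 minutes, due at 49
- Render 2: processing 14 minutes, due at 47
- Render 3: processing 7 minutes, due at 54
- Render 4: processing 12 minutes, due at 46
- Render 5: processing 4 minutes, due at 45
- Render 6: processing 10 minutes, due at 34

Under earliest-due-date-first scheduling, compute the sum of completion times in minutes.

EDD (increasing due date): Render 6 Render 5 Render 4 Render 2 Render 1 Render 3.
Render 6: 0→10
Render 5: 10→14
Render 4: 14→26
Render 2: 26→40
Render 1: 40→56
Render 3: 56→63
Sum = 10+14+26+40+56+63 = 209.

209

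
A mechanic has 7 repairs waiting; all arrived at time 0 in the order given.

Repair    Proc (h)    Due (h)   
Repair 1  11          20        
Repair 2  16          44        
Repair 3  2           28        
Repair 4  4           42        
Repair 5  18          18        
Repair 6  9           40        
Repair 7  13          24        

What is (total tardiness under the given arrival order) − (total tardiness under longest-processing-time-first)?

-59

FIFO (arrival order): Repair 1 Repair 2 Repair 3 Repair 4 Repair 5 Repair 6 Repair 7.
Repair 1: 0→11, due 20, tardiness 0
Repair 2: 11→27, due 44, tardiness 0
Repair 3: 27→29, due 28, tardiness 1
Repair 4: 29→33, due 42, tardiness 0
Repair 5: 33→51, due 18, tardiness 33
Repair 6: 51→60, due 40, tardiness 20
Repair 7: 60→73, due 24, tardiness 49
Sum = 0+0+1+0+33+20+49 = 103.
LPT (decreasing processing time): Repair 5 Repair 2 Repair 7 Repair 1 Repair 6 Repair 4 Repair 3.
Repair 5: 0→18, due 18, tardiness 0
Repair 2: 18→34, due 44, tardiness 0
Repair 7: 34→47, due 24, tardiness 23
Repair 1: 47→58, due 20, tardiness 38
Repair 6: 58→67, due 40, tardiness 27
Repair 4: 67→71, due 42, tardiness 29
Repair 3: 71→73, due 28, tardiness 45
Sum = 0+0+23+38+27+29+45 = 162.
Difference = 103 − 162 = -59.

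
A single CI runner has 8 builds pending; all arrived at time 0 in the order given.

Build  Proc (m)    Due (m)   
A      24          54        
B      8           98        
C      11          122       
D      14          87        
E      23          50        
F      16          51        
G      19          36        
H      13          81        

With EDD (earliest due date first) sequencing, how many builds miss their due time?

6

EDD (increasing due date): G E F A H D B C.
G: 0→19, due 36, tardiness 0
E: 19→42, due 50, tardiness 0
F: 42→58, due 51, tardiness 7
A: 58→82, due 54, tardiness 28
H: 82→95, due 81, tardiness 14
D: 95→109, due 87, tardiness 22
B: 109→117, due 98, tardiness 19
C: 117→128, due 122, tardiness 6
Late builds: 6.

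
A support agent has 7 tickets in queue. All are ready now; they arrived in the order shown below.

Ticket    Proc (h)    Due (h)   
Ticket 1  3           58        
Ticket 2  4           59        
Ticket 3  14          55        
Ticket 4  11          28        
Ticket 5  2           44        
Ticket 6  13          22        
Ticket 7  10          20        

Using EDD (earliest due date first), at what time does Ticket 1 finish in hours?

53

EDD (increasing due date): Ticket 7 Ticket 6 Ticket 4 Ticket 5 Ticket 3 Ticket 1 Ticket 2.
Ticket 7: 0→10
Ticket 6: 10→23
Ticket 4: 23→34
Ticket 5: 34→36
Ticket 3: 36→50
Ticket 1: 50→53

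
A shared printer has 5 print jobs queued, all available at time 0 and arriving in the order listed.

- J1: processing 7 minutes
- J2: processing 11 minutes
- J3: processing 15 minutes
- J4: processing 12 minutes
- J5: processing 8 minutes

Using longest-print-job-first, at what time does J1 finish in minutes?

53

LPT (decreasing processing time): J3 J4 J2 J5 J1.
J3: 0→15
J4: 15→27
J2: 27→38
J5: 38→46
J1: 46→53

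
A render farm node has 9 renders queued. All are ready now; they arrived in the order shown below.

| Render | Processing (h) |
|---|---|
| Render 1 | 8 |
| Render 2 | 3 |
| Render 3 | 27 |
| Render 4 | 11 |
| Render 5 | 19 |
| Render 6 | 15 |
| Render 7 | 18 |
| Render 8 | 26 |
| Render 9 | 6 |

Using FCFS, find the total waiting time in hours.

FIFO (arrival order): Render 1 Render 2 Render 3 Render 4 Render 5 Render 6 Render 7 Render 8 Render 9.
Render 1: waits 0, runs 0→8
Render 2: waits 8, runs 8→11
Render 3: waits 11, runs 11→38
Render 4: waits 38, runs 38→49
Render 5: waits 49, runs 49→68
Render 6: waits 68, runs 68→83
Render 7: waits 83, runs 83→101
Render 8: waits 101, runs 101→127
Render 9: waits 127, runs 127→133
Sum = 0+8+11+38+49+68+83+101+127 = 485.

485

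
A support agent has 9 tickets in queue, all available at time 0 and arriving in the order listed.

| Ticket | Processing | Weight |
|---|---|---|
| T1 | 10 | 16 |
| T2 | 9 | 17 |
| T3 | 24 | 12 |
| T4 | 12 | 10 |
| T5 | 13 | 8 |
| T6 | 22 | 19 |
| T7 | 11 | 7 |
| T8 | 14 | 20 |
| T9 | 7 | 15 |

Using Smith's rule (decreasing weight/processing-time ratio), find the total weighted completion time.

6354

WSPT (decreasing weight/processing-time ratio): T9 T2 T1 T8 T6 T4 T7 T5 T3.
T9: finishes 7, weight 15, w·C = 105
T2: finishes 16, weight 17, w·C = 272
T1: finishes 26, weight 16, w·C = 416
T8: finishes 40, weight 20, w·C = 800
T6: finishes 62, weight 19, w·C = 1178
T4: finishes 74, weight 10, w·C = 740
T7: finishes 85, weight 7, w·C = 595
T5: finishes 98, weight 8, w·C = 784
T3: finishes 122, weight 12, w·C = 1464
Sum = 105+272+416+800+1178+740+595+784+1464 = 6354.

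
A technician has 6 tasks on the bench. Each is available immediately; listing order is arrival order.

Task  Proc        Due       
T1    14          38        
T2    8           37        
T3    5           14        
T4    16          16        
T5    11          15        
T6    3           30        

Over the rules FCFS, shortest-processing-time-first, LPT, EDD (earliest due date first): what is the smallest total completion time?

FIFO (arrival order): T1 T2 T3 T4 T5 T6.
T1: 0→14
T2: 14→22
T3: 22→27
T4: 27→43
T5: 43→54
T6: 54→57
Sum = 14+22+27+43+54+57 = 217.
SPT (increasing processing time): T6 T3 T2 T5 T1 T4.
T6: 0→3
T3: 3→8
T2: 8→16
T5: 16→27
T1: 27→41
T4: 41→57
Sum = 3+8+16+27+41+57 = 152.
LPT (decreasing processing time): T4 T1 T5 T2 T3 T6.
T4: 0→16
T1: 16→30
T5: 30→41
T2: 41→49
T3: 49→54
T6: 54→57
Sum = 16+30+41+49+54+57 = 247.
EDD (increasing due date): T3 T5 T4 T6 T2 T1.
T3: 0→5
T5: 5→16
T4: 16→32
T6: 32→35
T2: 35→43
T1: 43→57
Sum = 5+16+32+35+43+57 = 188.
FIFO 217, SPT 152, LPT 247, EDD 188 → minimum 152.

152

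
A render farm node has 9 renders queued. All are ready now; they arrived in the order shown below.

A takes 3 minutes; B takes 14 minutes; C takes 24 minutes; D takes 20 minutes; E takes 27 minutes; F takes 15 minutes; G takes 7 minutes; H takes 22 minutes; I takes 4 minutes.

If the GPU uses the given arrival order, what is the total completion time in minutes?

FIFO (arrival order): A B C D E F G H I.
A: 0→3
B: 3→17
C: 17→41
D: 41→61
E: 61→88
F: 88→103
G: 103→110
H: 110→132
I: 132→136
Sum = 3+17+41+61+88+103+110+132+136 = 691.

691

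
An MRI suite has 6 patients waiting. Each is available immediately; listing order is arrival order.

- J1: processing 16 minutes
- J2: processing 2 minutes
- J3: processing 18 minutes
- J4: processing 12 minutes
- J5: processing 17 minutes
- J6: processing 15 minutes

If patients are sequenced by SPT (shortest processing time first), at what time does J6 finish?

29

SPT (increasing processing time): J2 J4 J6 J1 J5 J3.
J2: 0→2
J4: 2→14
J6: 14→29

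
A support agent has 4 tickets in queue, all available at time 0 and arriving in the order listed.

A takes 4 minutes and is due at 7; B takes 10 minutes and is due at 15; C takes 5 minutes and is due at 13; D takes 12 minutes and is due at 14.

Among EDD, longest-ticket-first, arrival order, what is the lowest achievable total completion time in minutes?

65

EDD (increasing due date): A C D B.
A: 0→4
C: 4→9
D: 9→21
B: 21→31
Sum = 4+9+21+31 = 65.
LPT (decreasing processing time): D B C A.
D: 0→12
B: 12→22
C: 22→27
A: 27→31
Sum = 12+22+27+31 = 92.
FIFO (arrival order): A B C D.
A: 0→4
B: 4→14
C: 14→19
D: 19→31
Sum = 4+14+19+31 = 68.
EDD 65, LPT 92, FIFO 68 → minimum 65.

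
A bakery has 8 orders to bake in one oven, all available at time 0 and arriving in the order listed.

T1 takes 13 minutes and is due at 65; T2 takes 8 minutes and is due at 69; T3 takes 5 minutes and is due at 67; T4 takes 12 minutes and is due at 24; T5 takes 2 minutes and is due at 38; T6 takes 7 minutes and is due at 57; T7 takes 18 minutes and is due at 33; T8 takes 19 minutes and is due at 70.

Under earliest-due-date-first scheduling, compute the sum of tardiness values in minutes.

EDD (increasing due date): T4 T7 T5 T6 T1 T3 T2 T8.
T4: 0→12, due 24, tardiness 0
T7: 12→30, due 33, tardiness 0
T5: 30→32, due 38, tardiness 0
T6: 32→39, due 57, tardiness 0
T1: 39→52, due 65, tardiness 0
T3: 52→57, due 67, tardiness 0
T2: 57→65, due 69, tardiness 0
T8: 65→84, due 70, tardiness 14
Sum = 0+0+0+0+0+0+0+14 = 14.

14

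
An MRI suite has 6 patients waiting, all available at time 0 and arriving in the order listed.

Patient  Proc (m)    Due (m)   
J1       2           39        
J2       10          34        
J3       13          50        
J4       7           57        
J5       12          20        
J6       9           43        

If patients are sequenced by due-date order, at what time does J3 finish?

46

EDD (increasing due date): J5 J2 J1 J6 J3 J4.
J5: 0→12
J2: 12→22
J1: 22→24
J6: 24→33
J3: 33→46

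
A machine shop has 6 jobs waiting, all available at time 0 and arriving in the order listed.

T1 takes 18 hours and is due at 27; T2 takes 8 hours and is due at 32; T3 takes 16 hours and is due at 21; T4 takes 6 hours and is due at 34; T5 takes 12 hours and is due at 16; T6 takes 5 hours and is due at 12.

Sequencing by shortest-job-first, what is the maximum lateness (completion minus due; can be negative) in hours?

SPT (increasing processing time): T6 T4 T2 T5 T3 T1.
T6: 0→5, due 12, lateness -7
T4: 5→11, due 34, lateness -23
T2: 11→19, due 32, lateness -13
T5: 19→31, due 16, lateness 15
T3: 31→47, due 21, lateness 26
T1: 47→65, due 27, lateness 38
Maximum = 38.

38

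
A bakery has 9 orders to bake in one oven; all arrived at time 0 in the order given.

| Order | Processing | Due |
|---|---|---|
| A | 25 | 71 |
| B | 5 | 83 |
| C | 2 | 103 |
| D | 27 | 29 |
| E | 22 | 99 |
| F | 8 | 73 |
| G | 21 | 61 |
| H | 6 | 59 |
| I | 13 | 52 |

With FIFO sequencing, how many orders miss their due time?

FIFO (arrival order): A B C D E F G H I.
A: 0→25, due 71, tardiness 0
B: 25→30, due 83, tardiness 0
C: 30→32, due 103, tardiness 0
D: 32→59, due 29, tardiness 30
E: 59→81, due 99, tardiness 0
F: 81→89, due 73, tardiness 16
G: 89→110, due 61, tardiness 49
H: 110→116, due 59, tardiness 57
I: 116→129, due 52, tardiness 77
Late orders: 5.

5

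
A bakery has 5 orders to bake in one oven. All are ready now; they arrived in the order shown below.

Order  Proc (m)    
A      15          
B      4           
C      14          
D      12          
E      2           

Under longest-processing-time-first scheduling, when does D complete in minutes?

LPT (decreasing processing time): A C D B E.
A: 0→15
C: 15→29
D: 29→41

41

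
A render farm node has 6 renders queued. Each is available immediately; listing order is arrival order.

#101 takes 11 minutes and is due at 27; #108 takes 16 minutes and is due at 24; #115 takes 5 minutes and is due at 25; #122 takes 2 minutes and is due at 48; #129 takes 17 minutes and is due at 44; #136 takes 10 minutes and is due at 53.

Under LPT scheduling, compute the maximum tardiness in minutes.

34

LPT (decreasing processing time): #129 #108 #101 #136 #115 #122.
#129: 0→17, due 44, tardiness 0
#108: 17→33, due 24, tardiness 9
#101: 33→44, due 27, tardiness 17
#136: 44→54, due 53, tardiness 1
#115: 54→59, due 25, tardiness 34
#122: 59→61, due 48, tardiness 13
Maximum = 34.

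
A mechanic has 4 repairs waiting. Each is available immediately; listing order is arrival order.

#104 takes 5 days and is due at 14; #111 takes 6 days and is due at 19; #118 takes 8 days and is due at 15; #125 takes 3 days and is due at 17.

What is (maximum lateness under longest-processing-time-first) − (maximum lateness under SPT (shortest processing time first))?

-2

LPT (decreasing processing time): #118 #111 #104 #125.
#118: 0→8, due 15, lateness -7
#111: 8→14, due 19, lateness -5
#104: 14→19, due 14, lateness 5
#125: 19→22, due 17, lateness 5
Maximum = 5.
SPT (increasing processing time): #125 #104 #111 #118.
#125: 0→3, due 17, lateness -14
#104: 3→8, due 14, lateness -6
#111: 8→14, due 19, lateness -5
#118: 14→22, due 15, lateness 7
Maximum = 7.
Difference = 5 − 7 = -2.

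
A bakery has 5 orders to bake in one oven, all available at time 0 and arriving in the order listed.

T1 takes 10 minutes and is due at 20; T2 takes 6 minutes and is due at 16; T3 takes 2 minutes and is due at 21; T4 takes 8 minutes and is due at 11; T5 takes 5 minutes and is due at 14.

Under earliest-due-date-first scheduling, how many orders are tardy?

EDD (increasing due date): T4 T5 T2 T1 T3.
T4: 0→8, due 11, tardiness 0
T5: 8→13, due 14, tardiness 0
T2: 13→19, due 16, tardiness 3
T1: 19→29, due 20, tardiness 9
T3: 29→31, due 21, tardiness 10
Late orders: 3.

3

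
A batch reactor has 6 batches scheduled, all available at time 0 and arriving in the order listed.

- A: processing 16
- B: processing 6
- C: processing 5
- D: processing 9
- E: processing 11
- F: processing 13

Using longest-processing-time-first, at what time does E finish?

40

LPT (decreasing processing time): A F E D B C.
A: 0→16
F: 16→29
E: 29→40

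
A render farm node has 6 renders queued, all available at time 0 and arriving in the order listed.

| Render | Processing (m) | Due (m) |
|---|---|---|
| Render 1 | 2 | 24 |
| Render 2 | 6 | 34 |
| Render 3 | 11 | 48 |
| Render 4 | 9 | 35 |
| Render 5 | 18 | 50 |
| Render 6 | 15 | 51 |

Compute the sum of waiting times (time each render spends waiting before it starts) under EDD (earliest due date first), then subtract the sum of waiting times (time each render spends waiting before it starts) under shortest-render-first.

3

EDD (increasing due date): Render 1 Render 2 Render 4 Render 3 Render 5 Render 6.
Render 1: waits 0, runs 0→2
Render 2: waits 2, runs 2→8
Render 4: waits 8, runs 8→17
Render 3: waits 17, runs 17→28
Render 5: waits 28, runs 28→46
Render 6: waits 46, runs 46→61
Sum = 0+2+8+17+28+46 = 101.
SPT (increasing processing time): Render 1 Render 2 Render 4 Render 3 Render 6 Render 5.
Render 1: waits 0, runs 0→2
Render 2: waits 2, runs 2→8
Render 4: waits 8, runs 8→17
Render 3: waits 17, runs 17→28
Render 6: waits 28, runs 28→43
Render 5: waits 43, runs 43→61
Sum = 0+2+8+17+28+43 = 98.
Difference = 101 − 98 = 3.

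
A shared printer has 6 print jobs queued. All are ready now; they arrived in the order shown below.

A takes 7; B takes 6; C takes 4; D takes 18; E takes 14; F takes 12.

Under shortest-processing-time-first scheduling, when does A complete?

SPT (increasing processing time): C B A F E D.
C: 0→4
B: 4→10
A: 10→17

17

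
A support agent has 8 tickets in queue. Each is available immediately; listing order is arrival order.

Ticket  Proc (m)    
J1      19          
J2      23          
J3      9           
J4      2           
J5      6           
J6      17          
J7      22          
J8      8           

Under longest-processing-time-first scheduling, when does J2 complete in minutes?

LPT (decreasing processing time): J2 J7 J1 J6 J3 J8 J5 J4.
J2: 0→23

23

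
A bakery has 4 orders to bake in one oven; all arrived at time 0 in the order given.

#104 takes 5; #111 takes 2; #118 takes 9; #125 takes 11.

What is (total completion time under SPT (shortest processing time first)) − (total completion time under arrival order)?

SPT (increasing processing time): #111 #104 #118 #125.
#111: 0→2
#104: 2→7
#118: 7→16
#125: 16→27
Sum = 2+7+16+27 = 52.
FIFO (arrival order): #104 #111 #118 #125.
#104: 0→5
#111: 5→7
#118: 7→16
#125: 16→27
Sum = 5+7+16+27 = 55.
Difference = 52 − 55 = -3.

-3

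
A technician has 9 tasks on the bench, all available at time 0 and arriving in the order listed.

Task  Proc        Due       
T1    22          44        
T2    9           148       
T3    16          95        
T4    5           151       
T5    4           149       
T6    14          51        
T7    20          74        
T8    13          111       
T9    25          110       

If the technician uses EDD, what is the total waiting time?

EDD (increasing due date): T1 T6 T7 T3 T9 T8 T2 T5 T4.
T1: waits 0, runs 0→22
T6: waits 22, runs 22→36
T7: waits 36, runs 36→56
T3: waits 56, runs 56→72
T9: waits 72, runs 72→97
T8: waits 97, runs 97→110
T2: waits 110, runs 110→119
T5: waits 119, runs 119→123
T4: waits 123, runs 123→128
Sum = 0+22+36+56+72+97+110+119+123 = 635.

635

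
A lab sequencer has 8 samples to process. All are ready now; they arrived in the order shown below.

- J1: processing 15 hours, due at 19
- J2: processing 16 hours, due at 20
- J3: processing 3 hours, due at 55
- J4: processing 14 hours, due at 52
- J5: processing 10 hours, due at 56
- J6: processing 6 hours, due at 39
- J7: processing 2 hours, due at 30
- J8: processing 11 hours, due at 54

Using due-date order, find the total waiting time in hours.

EDD (increasing due date): J1 J2 J7 J6 J4 J8 J3 J5.
J1: waits 0, runs 0→15
J2: waits 15, runs 15→31
J7: waits 31, runs 31→33
J6: waits 33, runs 33→39
J4: waits 39, runs 39→53
J8: waits 53, runs 53→64
J3: waits 64, runs 64→67
J5: waits 67, runs 67→77
Sum = 0+15+31+33+39+53+64+67 = 302.

302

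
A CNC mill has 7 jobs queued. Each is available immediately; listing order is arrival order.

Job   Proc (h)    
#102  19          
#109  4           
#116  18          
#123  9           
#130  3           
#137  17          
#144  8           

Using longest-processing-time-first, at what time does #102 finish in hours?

LPT (decreasing processing time): #102 #116 #137 #123 #144 #109 #130.
#102: 0→19

19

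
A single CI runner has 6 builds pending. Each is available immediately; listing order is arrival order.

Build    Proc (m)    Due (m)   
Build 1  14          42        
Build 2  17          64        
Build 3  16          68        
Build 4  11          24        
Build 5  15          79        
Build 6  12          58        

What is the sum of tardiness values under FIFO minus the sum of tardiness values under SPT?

40

FIFO (arrival order): Build 1 Build 2 Build 3 Build 4 Build 5 Build 6.
Build 1: 0→14, due 42, tardiness 0
Build 2: 14→31, due 64, tardiness 0
Build 3: 31→47, due 68, tardiness 0
Build 4: 47→58, due 24, tardiness 34
Build 5: 58→73, due 79, tardiness 0
Build 6: 73→85, due 58, tardiness 27
Sum = 0+0+0+34+0+27 = 61.
SPT (increasing processing time): Build 4 Build 6 Build 1 Build 5 Build 3 Build 2.
Build 4: 0→11, due 24, tardiness 0
Build 6: 11→23, due 58, tardiness 0
Build 1: 23→37, due 42, tardiness 0
Build 5: 37→52, due 79, tardiness 0
Build 3: 52→68, due 68, tardiness 0
Build 2: 68→85, due 64, tardiness 21
Sum = 0+0+0+0+0+21 = 21.
Difference = 61 − 21 = 40.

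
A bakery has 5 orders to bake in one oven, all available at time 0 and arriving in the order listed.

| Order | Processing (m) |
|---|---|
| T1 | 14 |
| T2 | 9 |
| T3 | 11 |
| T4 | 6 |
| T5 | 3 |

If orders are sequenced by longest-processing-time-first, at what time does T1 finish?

14

LPT (decreasing processing time): T1 T3 T2 T4 T5.
T1: 0→14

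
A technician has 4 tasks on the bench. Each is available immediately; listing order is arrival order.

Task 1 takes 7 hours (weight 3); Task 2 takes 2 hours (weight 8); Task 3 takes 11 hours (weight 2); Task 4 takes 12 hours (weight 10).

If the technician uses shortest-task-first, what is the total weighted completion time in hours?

403

SPT (increasing processing time): Task 2 Task 1 Task 3 Task 4.
Task 2: finishes 2, weight 8, w·C = 16
Task 1: finishes 9, weight 3, w·C = 27
Task 3: finishes 20, weight 2, w·C = 40
Task 4: finishes 32, weight 10, w·C = 320
Sum = 16+27+40+320 = 403.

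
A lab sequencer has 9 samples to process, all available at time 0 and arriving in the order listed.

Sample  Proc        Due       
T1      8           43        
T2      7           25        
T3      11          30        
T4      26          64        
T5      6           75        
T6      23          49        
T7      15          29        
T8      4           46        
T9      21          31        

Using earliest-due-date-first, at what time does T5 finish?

EDD (increasing due date): T2 T7 T3 T9 T1 T8 T6 T4 T5.
T2: 0→7
T7: 7→22
T3: 22→33
T9: 33→54
T1: 54→62
T8: 62→66
T6: 66→89
T4: 89→115
T5: 115→121

121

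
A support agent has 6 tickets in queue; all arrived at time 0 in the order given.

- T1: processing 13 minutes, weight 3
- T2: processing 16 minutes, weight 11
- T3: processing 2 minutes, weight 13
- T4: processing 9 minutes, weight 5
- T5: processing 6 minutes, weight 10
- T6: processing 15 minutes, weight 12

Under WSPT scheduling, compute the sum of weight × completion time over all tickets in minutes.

WSPT (decreasing weight/processing-time ratio): T3 T5 T6 T2 T4 T1.
T3: finishes 2, weight 13, w·C = 26
T5: finishes 8, weight 10, w·C = 80
T6: finishes 23, weight 12, w·C = 276
T2: finishes 39, weight 11, w·C = 429
T4: finishes 48, weight 5, w·C = 240
T1: finishes 61, weight 3, w·C = 183
Sum = 26+80+276+429+240+183 = 1234.

1234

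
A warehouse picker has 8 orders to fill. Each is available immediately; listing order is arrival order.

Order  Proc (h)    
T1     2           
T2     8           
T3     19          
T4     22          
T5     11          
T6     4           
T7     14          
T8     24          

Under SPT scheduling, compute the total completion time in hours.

328

SPT (increasing processing time): T1 T6 T2 T5 T7 T3 T4 T8.
T1: 0→2
T6: 2→6
T2: 6→14
T5: 14→25
T7: 25→39
T3: 39→58
T4: 58→80
T8: 80→104
Sum = 2+6+14+25+39+58+80+104 = 328.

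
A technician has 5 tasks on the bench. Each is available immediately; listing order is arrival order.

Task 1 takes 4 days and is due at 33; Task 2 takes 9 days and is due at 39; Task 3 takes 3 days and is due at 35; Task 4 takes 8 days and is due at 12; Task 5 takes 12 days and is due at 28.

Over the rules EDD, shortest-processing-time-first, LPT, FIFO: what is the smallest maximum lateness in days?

EDD (increasing due date): Task 4 Task 5 Task 1 Task 3 Task 2.
Task 4: 0→8, due 12, lateness -4
Task 5: 8→20, due 28, lateness -8
Task 1: 20→24, due 33, lateness -9
Task 3: 24→27, due 35, lateness -8
Task 2: 27→36, due 39, lateness -3
Maximum = -3.
SPT (increasing processing time): Task 3 Task 1 Task 4 Task 2 Task 5.
Task 3: 0→3, due 35, lateness -32
Task 1: 3→7, due 33, lateness -26
Task 4: 7→15, due 12, lateness 3
Task 2: 15→24, due 39, lateness -15
Task 5: 24→36, due 28, lateness 8
Maximum = 8.
LPT (decreasing processing time): Task 5 Task 2 Task 4 Task 1 Task 3.
Task 5: 0→12, due 28, lateness -16
Task 2: 12→21, due 39, lateness -18
Task 4: 21→29, due 12, lateness 17
Task 1: 29→33, due 33, lateness 0
Task 3: 33→36, due 35, lateness 1
Maximum = 17.
FIFO (arrival order): Task 1 Task 2 Task 3 Task 4 Task 5.
Task 1: 0→4, due 33, lateness -29
Task 2: 4→13, due 39, lateness -26
Task 3: 13→16, due 35, lateness -19
Task 4: 16→24, due 12, lateness 12
Task 5: 24→36, due 28, lateness 8
Maximum = 12.
EDD -3, SPT 8, LPT 17, FIFO 12 → minimum -3.

-3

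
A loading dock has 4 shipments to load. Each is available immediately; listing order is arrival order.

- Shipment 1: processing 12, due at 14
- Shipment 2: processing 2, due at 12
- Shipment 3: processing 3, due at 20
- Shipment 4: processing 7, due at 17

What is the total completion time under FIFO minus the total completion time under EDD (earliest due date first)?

FIFO (arrival order): Shipment 1 Shipment 2 Shipment 3 Shipment 4.
Shipment 1: 0→12
Shipment 2: 12→14
Shipment 3: 14→17
Shipment 4: 17→24
Sum = 12+14+17+24 = 67.
EDD (increasing due date): Shipment 2 Shipment 1 Shipment 4 Shipment 3.
Shipment 2: 0→2
Shipment 1: 2→14
Shipment 4: 14→21
Shipment 3: 21→24
Sum = 2+14+21+24 = 61.
Difference = 67 − 61 = 6.

6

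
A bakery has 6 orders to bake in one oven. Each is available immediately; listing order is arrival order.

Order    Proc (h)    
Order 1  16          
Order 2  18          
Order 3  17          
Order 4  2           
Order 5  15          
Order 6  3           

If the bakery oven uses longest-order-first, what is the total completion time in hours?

310

LPT (decreasing processing time): Order 2 Order 3 Order 1 Order 5 Order 6 Order 4.
Order 2: 0→18
Order 3: 18→35
Order 1: 35→51
Order 5: 51→66
Order 6: 66→69
Order 4: 69→71
Sum = 18+35+51+66+69+71 = 310.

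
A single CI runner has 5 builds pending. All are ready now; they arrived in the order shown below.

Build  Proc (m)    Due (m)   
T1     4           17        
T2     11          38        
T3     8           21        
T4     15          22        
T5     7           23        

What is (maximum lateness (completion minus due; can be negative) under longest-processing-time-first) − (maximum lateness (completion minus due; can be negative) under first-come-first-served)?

LPT (decreasing processing time): T4 T2 T3 T5 T1.
T4: 0→15, due 22, lateness -7
T2: 15→26, due 38, lateness -12
T3: 26→34, due 21, lateness 13
T5: 34→41, due 23, lateness 18
T1: 41→45, due 17, lateness 28
Maximum = 28.
FIFO (arrival order): T1 T2 T3 T4 T5.
T1: 0→4, due 17, lateness -13
T2: 4→15, due 38, lateness -23
T3: 15→23, due 21, lateness 2
T4: 23→38, due 22, lateness 16
T5: 38→45, due 23, lateness 22
Maximum = 22.
Difference = 28 − 22 = 6.

6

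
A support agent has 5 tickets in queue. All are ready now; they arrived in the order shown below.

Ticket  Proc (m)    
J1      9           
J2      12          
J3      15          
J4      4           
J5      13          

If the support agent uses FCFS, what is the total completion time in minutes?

159

FIFO (arrival order): J1 J2 J3 J4 J5.
J1: 0→9
J2: 9→21
J3: 21→36
J4: 36→40
J5: 40→53
Sum = 9+21+36+40+53 = 159.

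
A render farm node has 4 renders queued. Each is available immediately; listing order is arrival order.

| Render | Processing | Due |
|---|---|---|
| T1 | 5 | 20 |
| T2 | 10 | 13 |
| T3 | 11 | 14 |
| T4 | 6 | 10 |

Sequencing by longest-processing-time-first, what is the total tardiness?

LPT (decreasing processing time): T3 T2 T4 T1.
T3: 0→11, due 14, tardiness 0
T2: 11→21, due 13, tardiness 8
T4: 21→27, due 10, tardiness 17
T1: 27→32, due 20, tardiness 12
Sum = 0+8+17+12 = 37.

37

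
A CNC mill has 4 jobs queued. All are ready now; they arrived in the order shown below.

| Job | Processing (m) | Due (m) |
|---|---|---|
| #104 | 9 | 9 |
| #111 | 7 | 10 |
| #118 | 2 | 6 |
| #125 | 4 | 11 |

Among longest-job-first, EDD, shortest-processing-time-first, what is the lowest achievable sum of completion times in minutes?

LPT (decreasing processing time): #104 #111 #125 #118.
#104: 0→9
#111: 9→16
#125: 16→20
#118: 20→22
Sum = 9+16+20+22 = 67.
EDD (increasing due date): #118 #104 #111 #125.
#118: 0→2
#104: 2→11
#111: 11→18
#125: 18→22
Sum = 2+11+18+22 = 53.
SPT (increasing processing time): #118 #125 #111 #104.
#118: 0→2
#125: 2→6
#111: 6→13
#104: 13→22
Sum = 2+6+13+22 = 43.
LPT 67, EDD 53, SPT 43 → minimum 43.

43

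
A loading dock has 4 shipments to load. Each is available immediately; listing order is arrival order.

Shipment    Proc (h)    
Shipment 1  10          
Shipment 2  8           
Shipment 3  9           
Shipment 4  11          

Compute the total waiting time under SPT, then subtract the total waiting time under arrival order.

SPT (increasing processing time): Shipment 2 Shipment 3 Shipment 1 Shipment 4.
Shipment 2: waits 0, runs 0→8
Shipment 3: waits 8, runs 8→17
Shipment 1: waits 17, runs 17→27
Shipment 4: waits 27, runs 27→38
Sum = 0+8+17+27 = 52.
FIFO (arrival order): Shipment 1 Shipment 2 Shipment 3 Shipment 4.
Shipment 1: waits 0, runs 0→10
Shipment 2: waits 10, runs 10→18
Shipment 3: waits 18, runs 18→27
Shipment 4: waits 27, runs 27→38
Sum = 0+10+18+27 = 55.
Difference = 52 − 55 = -3.

-3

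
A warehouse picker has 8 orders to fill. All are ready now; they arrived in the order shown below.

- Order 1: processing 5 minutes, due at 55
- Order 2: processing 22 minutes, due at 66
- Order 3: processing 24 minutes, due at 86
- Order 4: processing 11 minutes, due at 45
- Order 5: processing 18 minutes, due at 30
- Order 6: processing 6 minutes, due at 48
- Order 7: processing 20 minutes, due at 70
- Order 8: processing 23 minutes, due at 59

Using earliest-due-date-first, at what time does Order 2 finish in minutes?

85

EDD (increasing due date): Order 5 Order 4 Order 6 Order 1 Order 8 Order 2 Order 7 Order 3.
Order 5: 0→18
Order 4: 18→29
Order 6: 29→35
Order 1: 35→40
Order 8: 40→63
Order 2: 63→85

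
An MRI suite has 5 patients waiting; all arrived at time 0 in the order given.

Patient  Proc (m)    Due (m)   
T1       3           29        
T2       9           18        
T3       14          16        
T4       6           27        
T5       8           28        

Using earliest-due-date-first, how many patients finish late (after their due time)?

4

EDD (increasing due date): T3 T2 T4 T5 T1.
T3: 0→14, due 16, tardiness 0
T2: 14→23, due 18, tardiness 5
T4: 23→29, due 27, tardiness 2
T5: 29→37, due 28, tardiness 9
T1: 37→40, due 29, tardiness 11
Late patients: 4.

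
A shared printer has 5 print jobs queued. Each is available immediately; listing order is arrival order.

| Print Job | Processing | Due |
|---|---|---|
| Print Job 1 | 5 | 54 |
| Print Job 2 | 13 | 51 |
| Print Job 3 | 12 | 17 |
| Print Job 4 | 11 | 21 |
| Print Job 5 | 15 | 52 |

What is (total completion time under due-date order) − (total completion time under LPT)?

-12

EDD (increasing due date): Print Job 3 Print Job 4 Print Job 2 Print Job 5 Print Job 1.
Print Job 3: 0→12
Print Job 4: 12→23
Print Job 2: 23→36
Print Job 5: 36→51
Print Job 1: 51→56
Sum = 12+23+36+51+56 = 178.
LPT (decreasing processing time): Print Job 5 Print Job 2 Print Job 3 Print Job 4 Print Job 1.
Print Job 5: 0→15
Print Job 2: 15→28
Print Job 3: 28→40
Print Job 4: 40→51
Print Job 1: 51→56
Sum = 15+28+40+51+56 = 190.
Difference = 178 − 190 = -12.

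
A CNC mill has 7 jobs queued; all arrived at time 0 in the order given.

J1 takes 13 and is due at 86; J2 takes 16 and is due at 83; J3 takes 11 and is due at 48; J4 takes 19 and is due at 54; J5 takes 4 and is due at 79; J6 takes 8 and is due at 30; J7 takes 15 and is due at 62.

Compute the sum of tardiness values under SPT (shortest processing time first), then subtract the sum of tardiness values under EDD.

32

SPT (increasing processing time): J5 J6 J3 J1 J7 J2 J4.
J5: 0→4, due 79, tardiness 0
J6: 4→12, due 30, tardiness 0
J3: 12→23, due 48, tardiness 0
J1: 23→36, due 86, tardiness 0
J7: 36→51, due 62, tardiness 0
J2: 51→67, due 83, tardiness 0
J4: 67→86, due 54, tardiness 32
Sum = 0+0+0+0+0+0+32 = 32.
EDD (increasing due date): J6 J3 J4 J7 J5 J2 J1.
J6: 0→8, due 30, tardiness 0
J3: 8→19, due 48, tardiness 0
J4: 19→38, due 54, tardiness 0
J7: 38→53, due 62, tardiness 0
J5: 53→57, due 79, tardiness 0
J2: 57→73, due 83, tardiness 0
J1: 73→86, due 86, tardiness 0
Sum = 0+0+0+0+0+0+0 = 0.
Difference = 32 − 0 = 32.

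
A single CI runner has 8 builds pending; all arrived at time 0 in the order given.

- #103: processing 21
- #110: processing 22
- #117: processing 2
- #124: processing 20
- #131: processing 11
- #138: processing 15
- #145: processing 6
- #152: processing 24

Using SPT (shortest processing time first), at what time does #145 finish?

SPT (increasing processing time): #117 #145 #131 #138 #124 #103 #110 #152.
#117: 0→2
#145: 2→8

8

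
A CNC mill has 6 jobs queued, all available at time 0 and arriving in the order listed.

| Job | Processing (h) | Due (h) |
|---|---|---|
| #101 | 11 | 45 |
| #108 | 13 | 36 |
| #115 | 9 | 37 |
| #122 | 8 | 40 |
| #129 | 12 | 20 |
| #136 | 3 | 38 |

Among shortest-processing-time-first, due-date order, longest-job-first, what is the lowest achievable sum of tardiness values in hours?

SPT (increasing processing time): #136 #122 #115 #101 #129 #108.
#136: 0→3, due 38, tardiness 0
#122: 3→11, due 40, tardiness 0
#115: 11→20, due 37, tardiness 0
#101: 20→31, due 45, tardiness 0
#129: 31→43, due 20, tardiness 23
#108: 43→56, due 36, tardiness 20
Sum = 0+0+0+0+23+20 = 43.
EDD (increasing due date): #129 #108 #115 #136 #122 #101.
#129: 0→12, due 20, tardiness 0
#108: 12→25, due 36, tardiness 0
#115: 25→34, due 37, tardiness 0
#136: 34→37, due 38, tardiness 0
#122: 37→45, due 40, tardiness 5
#101: 45→56, due 45, tardiness 11
Sum = 0+0+0+0+5+11 = 16.
LPT (decreasing processing time): #108 #129 #101 #115 #122 #136.
#108: 0→13, due 36, tardiness 0
#129: 13→25, due 20, tardiness 5
#101: 25→36, due 45, tardiness 0
#115: 36→45, due 37, tardiness 8
#122: 45→53, due 40, tardiness 13
#136: 53→56, due 38, tardiness 18
Sum = 0+5+0+8+13+18 = 44.
SPT 43, EDD 16, LPT 44 → minimum 16.

16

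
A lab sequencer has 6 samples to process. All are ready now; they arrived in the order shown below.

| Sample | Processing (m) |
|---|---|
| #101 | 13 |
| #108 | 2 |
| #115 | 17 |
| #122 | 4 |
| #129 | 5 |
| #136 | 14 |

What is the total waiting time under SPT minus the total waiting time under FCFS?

-56

SPT (increasing processing time): #108 #122 #129 #101 #136 #115.
#108: waits 0, runs 0→2
#122: waits 2, runs 2→6
#129: waits 6, runs 6→11
#101: waits 11, runs 11→24
#136: waits 24, runs 24→38
#115: waits 38, runs 38→55
Sum = 0+2+6+11+24+38 = 81.
FIFO (arrival order): #101 #108 #115 #122 #129 #136.
#101: waits 0, runs 0→13
#108: waits 13, runs 13→15
#115: waits 15, runs 15→32
#122: waits 32, runs 32→36
#129: waits 36, runs 36→41
#136: waits 41, runs 41→55
Sum = 0+13+15+32+36+41 = 137.
Difference = 81 − 137 = -56.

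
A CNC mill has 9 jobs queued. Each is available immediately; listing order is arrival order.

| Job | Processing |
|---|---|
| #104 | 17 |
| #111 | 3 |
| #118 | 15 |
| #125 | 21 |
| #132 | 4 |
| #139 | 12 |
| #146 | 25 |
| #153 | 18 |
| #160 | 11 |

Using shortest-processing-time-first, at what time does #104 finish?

SPT (increasing processing time): #111 #132 #160 #139 #118 #104 #153 #125 #146.
#111: 0→3
#132: 3→7
#160: 7→18
#139: 18→30
#118: 30→45
#104: 45→62

62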